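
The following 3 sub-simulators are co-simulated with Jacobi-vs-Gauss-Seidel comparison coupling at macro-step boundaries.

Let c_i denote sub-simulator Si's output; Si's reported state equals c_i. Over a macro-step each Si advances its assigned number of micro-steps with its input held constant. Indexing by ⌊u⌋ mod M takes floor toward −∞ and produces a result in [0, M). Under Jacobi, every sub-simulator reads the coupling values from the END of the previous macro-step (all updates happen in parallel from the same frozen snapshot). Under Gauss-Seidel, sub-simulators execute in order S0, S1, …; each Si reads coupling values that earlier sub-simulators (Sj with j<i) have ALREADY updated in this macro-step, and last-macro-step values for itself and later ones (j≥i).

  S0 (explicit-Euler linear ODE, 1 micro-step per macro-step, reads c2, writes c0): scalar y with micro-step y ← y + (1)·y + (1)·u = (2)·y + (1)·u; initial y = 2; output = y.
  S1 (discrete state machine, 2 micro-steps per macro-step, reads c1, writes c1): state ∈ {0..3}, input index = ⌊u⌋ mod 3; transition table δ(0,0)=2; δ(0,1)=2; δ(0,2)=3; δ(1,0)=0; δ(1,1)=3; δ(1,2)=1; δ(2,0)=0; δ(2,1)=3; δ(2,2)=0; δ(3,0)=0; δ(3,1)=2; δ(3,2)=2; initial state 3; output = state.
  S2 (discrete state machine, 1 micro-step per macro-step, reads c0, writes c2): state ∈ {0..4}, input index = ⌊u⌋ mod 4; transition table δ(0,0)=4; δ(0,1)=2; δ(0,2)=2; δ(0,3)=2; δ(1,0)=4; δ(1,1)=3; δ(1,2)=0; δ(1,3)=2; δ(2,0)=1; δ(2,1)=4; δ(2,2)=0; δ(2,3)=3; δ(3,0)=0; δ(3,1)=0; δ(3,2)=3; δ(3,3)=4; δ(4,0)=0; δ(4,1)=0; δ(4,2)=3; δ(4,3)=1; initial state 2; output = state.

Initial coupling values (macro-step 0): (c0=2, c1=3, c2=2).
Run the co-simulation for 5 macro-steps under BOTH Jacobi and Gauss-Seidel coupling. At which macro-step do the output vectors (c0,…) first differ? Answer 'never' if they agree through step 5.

first divergence at macro-step: 2

[Jacobi] macro 1: S0 reads c2=2 → after 1×micro: 6; S1 reads c1=3 → after 2×micro: 2; S2 reads c0=2 → after 1×micro: 0 ⇒ (c0=6, c1=2, c2=0)
[Jacobi] macro 2: S0 reads c2=0 → after 1×micro: 12; S1 reads c1=2 → after 2×micro: 3; S2 reads c0=6 → after 1×micro: 2 ⇒ (c0=12, c1=3, c2=2)
[Jacobi] macro 3: S0 reads c2=2 → after 1×micro: 26; S1 reads c1=3 → after 2×micro: 2; S2 reads c0=12 → after 1×micro: 1 ⇒ (c0=26, c1=2, c2=1)
[Jacobi] macro 4: S0 reads c2=1 → after 1×micro: 53; S1 reads c1=2 → after 2×micro: 3; S2 reads c0=26 → after 1×micro: 0 ⇒ (c0=53, c1=3, c2=0)
[Jacobi] macro 5: S0 reads c2=0 → after 1×micro: 106; S1 reads c1=3 → after 2×micro: 2; S2 reads c0=53 → after 1×micro: 2 ⇒ (c0=106, c1=2, c2=2)
[Gauss-Seidel] macro 1: S0 reads c2=2 → after 1×micro: 6; S1 reads c1=3 → after 2×micro: 2; S2 reads c0=6 → after 1×micro: 0 ⇒ (c0=6, c1=2, c2=0)
[Gauss-Seidel] macro 2: S0 reads c2=0 → after 1×micro: 12; S1 reads c1=2 → after 2×micro: 3; S2 reads c0=12 → after 1×micro: 4 ⇒ (c0=12, c1=3, c2=4)
[Gauss-Seidel] macro 3: S0 reads c2=4 → after 1×micro: 28; S1 reads c1=3 → after 2×micro: 2; S2 reads c0=28 → after 1×micro: 0 ⇒ (c0=28, c1=2, c2=0)
[Gauss-Seidel] macro 4: S0 reads c2=0 → after 1×micro: 56; S1 reads c1=2 → after 2×micro: 3; S2 reads c0=56 → after 1×micro: 4 ⇒ (c0=56, c1=3, c2=4)
[Gauss-Seidel] macro 5: S0 reads c2=4 → after 1×micro: 116; S1 reads c1=3 → after 2×micro: 2; S2 reads c0=116 → after 1×micro: 0 ⇒ (c0=116, c1=2, c2=0)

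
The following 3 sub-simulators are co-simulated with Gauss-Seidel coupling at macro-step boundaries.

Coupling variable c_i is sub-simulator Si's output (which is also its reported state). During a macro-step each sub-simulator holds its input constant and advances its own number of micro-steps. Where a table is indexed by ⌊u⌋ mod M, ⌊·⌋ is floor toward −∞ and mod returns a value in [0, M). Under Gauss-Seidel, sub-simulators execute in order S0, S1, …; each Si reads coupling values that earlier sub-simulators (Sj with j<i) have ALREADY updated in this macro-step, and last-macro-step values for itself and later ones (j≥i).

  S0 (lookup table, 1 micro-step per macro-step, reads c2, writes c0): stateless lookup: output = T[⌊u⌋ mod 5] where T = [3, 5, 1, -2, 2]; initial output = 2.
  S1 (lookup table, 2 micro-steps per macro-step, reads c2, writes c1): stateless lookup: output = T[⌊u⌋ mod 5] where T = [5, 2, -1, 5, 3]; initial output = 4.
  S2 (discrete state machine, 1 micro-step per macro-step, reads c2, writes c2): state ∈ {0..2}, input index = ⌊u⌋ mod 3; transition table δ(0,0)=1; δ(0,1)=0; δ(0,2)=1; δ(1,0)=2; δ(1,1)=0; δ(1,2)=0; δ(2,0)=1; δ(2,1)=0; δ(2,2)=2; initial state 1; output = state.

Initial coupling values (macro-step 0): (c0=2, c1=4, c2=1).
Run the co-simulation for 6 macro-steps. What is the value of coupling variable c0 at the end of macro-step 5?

c0 at macro-step 5 = 5

macro 1: S0 reads c2=1 → after 1×micro: 5; S1 reads c2=1 → after 2×micro: 2; S2 reads c2=1 → after 1×micro: 0 ⇒ (c0=5, c1=2, c2=0)
macro 2: S0 reads c2=0 → after 1×micro: 3; S1 reads c2=0 → after 2×micro: 5; S2 reads c2=0 → after 1×micro: 1 ⇒ (c0=3, c1=5, c2=1)
macro 3: S0 reads c2=1 → after 1×micro: 5; S1 reads c2=1 → after 2×micro: 2; S2 reads c2=1 → after 1×micro: 0 ⇒ (c0=5, c1=2, c2=0)
macro 4: S0 reads c2=0 → after 1×micro: 3; S1 reads c2=0 → after 2×micro: 5; S2 reads c2=0 → after 1×micro: 1 ⇒ (c0=3, c1=5, c2=1)
macro 5: S0 reads c2=1 → after 1×micro: 5; S1 reads c2=1 → after 2×micro: 2; S2 reads c2=1 → after 1×micro: 0 ⇒ (c0=5, c1=2, c2=0)
macro 6: S0 reads c2=0 → after 1×micro: 3; S1 reads c2=0 → after 2×micro: 5; S2 reads c2=0 → after 1×micro: 1 ⇒ (c0=3, c1=5, c2=1)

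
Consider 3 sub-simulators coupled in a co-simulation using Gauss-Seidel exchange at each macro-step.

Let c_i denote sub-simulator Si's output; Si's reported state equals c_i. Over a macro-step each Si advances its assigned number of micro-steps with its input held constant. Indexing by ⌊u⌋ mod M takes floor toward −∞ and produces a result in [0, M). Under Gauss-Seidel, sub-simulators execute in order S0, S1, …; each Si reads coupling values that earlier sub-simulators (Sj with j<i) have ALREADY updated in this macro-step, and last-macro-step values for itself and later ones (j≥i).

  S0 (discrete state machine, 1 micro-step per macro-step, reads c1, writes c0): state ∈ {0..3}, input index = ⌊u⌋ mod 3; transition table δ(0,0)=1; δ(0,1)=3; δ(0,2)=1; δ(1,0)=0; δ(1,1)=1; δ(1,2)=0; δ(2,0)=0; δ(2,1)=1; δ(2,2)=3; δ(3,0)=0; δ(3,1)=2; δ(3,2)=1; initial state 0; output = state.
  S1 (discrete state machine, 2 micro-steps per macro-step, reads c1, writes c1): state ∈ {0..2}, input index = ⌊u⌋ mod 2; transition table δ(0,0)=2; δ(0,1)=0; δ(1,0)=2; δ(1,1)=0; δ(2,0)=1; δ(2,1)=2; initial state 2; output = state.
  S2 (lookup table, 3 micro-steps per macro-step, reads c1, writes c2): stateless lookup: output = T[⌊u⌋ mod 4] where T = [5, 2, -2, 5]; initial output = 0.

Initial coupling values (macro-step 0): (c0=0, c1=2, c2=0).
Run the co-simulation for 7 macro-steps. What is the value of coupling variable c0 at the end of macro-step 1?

macro 1: S0 reads c1=2 → after 1×micro: 1; S1 reads c1=2 → after 2×micro: 2; S2 reads c1=2 → after 3×micro: -2 ⇒ (c0=1, c1=2, c2=-2)
macro 2: S0 reads c1=2 → after 1×micro: 0; S1 reads c1=2 → after 2×micro: 2; S2 reads c1=2 → after 3×micro: -2 ⇒ (c0=0, c1=2, c2=-2)
macro 3: S0 reads c1=2 → after 1×micro: 1; S1 reads c1=2 → after 2×micro: 2; S2 reads c1=2 → after 3×micro: -2 ⇒ (c0=1, c1=2, c2=-2)
macro 4: S0 reads c1=2 → after 1×micro: 0; S1 reads c1=2 → after 2×micro: 2; S2 reads c1=2 → after 3×micro: -2 ⇒ (c0=0, c1=2, c2=-2)
macro 5: S0 reads c1=2 → after 1×micro: 1; S1 reads c1=2 → after 2×micro: 2; S2 reads c1=2 → after 3×micro: -2 ⇒ (c0=1, c1=2, c2=-2)
macro 6: S0 reads c1=2 → after 1×micro: 0; S1 reads c1=2 → after 2×micro: 2; S2 reads c1=2 → after 3×micro: -2 ⇒ (c0=0, c1=2, c2=-2)
macro 7: S0 reads c1=2 → after 1×micro: 1; S1 reads c1=2 → after 2×micro: 2; S2 reads c1=2 → after 3×micro: -2 ⇒ (c0=1, c1=2, c2=-2)

c0 at macro-step 1 = 1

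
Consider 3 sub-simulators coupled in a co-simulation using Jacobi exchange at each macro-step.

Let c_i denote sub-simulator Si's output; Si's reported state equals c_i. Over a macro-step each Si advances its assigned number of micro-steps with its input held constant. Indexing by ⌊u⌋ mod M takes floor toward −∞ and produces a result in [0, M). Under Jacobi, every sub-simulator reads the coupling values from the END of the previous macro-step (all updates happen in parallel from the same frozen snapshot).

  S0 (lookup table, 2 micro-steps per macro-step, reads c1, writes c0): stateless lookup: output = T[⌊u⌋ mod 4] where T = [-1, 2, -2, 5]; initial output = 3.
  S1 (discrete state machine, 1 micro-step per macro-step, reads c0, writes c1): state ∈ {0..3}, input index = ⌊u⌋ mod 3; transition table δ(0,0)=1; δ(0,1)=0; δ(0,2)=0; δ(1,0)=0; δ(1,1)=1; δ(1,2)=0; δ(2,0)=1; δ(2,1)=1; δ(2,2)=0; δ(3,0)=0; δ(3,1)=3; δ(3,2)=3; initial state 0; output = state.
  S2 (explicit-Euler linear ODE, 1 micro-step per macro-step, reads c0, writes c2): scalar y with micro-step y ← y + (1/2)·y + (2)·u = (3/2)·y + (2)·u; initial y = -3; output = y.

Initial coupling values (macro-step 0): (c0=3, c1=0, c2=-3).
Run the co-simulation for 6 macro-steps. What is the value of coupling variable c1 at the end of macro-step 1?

c1 at macro-step 1 = 1

macro 1: S0 reads c1=0 → after 2×micro: -1; S1 reads c0=3 → after 1×micro: 1; S2 reads c0=3 → after 1×micro: 3/2 ⇒ (c0=-1, c1=1, c2=3/2)
macro 2: S0 reads c1=1 → after 2×micro: 2; S1 reads c0=-1 → after 1×micro: 0; S2 reads c0=-1 → after 1×micro: 1/4 ⇒ (c0=2, c1=0, c2=1/4)
macro 3: S0 reads c1=0 → after 2×micro: -1; S1 reads c0=2 → after 1×micro: 0; S2 reads c0=2 → after 1×micro: 35/8 ⇒ (c0=-1, c1=0, c2=35/8)
macro 4: S0 reads c1=0 → after 2×micro: -1; S1 reads c0=-1 → after 1×micro: 0; S2 reads c0=-1 → after 1×micro: 73/16 ⇒ (c0=-1, c1=0, c2=73/16)
macro 5: S0 reads c1=0 → after 2×micro: -1; S1 reads c0=-1 → after 1×micro: 0; S2 reads c0=-1 → after 1×micro: 155/32 ⇒ (c0=-1, c1=0, c2=155/32)
macro 6: S0 reads c1=0 → after 2×micro: -1; S1 reads c0=-1 → after 1×micro: 0; S2 reads c0=-1 → after 1×micro: 337/64 ⇒ (c0=-1, c1=0, c2=337/64)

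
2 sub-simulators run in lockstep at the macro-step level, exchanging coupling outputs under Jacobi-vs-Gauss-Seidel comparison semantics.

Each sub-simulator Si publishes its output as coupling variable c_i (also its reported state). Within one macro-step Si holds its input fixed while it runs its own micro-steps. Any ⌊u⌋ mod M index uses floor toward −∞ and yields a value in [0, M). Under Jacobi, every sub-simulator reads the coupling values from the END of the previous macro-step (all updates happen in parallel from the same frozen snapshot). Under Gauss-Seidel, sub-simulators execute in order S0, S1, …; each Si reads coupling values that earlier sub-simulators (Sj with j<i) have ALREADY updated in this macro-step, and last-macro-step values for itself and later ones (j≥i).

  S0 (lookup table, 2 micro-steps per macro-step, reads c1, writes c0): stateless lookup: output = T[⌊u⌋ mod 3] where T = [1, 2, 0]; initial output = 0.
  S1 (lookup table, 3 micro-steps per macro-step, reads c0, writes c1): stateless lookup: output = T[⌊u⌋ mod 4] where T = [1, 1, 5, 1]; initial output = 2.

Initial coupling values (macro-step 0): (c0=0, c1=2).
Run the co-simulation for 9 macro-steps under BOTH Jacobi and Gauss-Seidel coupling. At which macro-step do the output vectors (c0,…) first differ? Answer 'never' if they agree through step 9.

first divergence at macro-step: 2

[Jacobi] macro 1: S0 reads c1=2 → after 2×micro: 0; S1 reads c0=0 → after 3×micro: 1 ⇒ (c0=0, c1=1)
[Jacobi] macro 2: S0 reads c1=1 → after 2×micro: 2; S1 reads c0=0 → after 3×micro: 1 ⇒ (c0=2, c1=1)
[Jacobi] macro 3: S0 reads c1=1 → after 2×micro: 2; S1 reads c0=2 → after 3×micro: 5 ⇒ (c0=2, c1=5)
[Jacobi] macro 4: S0 reads c1=5 → after 2×micro: 0; S1 reads c0=2 → after 3×micro: 5 ⇒ (c0=0, c1=5)
[Jacobi] macro 5: S0 reads c1=5 → after 2×micro: 0; S1 reads c0=0 → after 3×micro: 1 ⇒ (c0=0, c1=1)
[Jacobi] macro 6: S0 reads c1=1 → after 2×micro: 2; S1 reads c0=0 → after 3×micro: 1 ⇒ (c0=2, c1=1)
[Jacobi] macro 7: S0 reads c1=1 → after 2×micro: 2; S1 reads c0=2 → after 3×micro: 5 ⇒ (c0=2, c1=5)
[Jacobi] macro 8: S0 reads c1=5 → after 2×micro: 0; S1 reads c0=2 → after 3×micro: 5 ⇒ (c0=0, c1=5)
[Jacobi] macro 9: S0 reads c1=5 → after 2×micro: 0; S1 reads c0=0 → after 3×micro: 1 ⇒ (c0=0, c1=1)
[Gauss-Seidel] macro 1: S0 reads c1=2 → after 2×micro: 0; S1 reads c0=0 → after 3×micro: 1 ⇒ (c0=0, c1=1)
[Gauss-Seidel] macro 2: S0 reads c1=1 → after 2×micro: 2; S1 reads c0=2 → after 3×micro: 5 ⇒ (c0=2, c1=5)
[Gauss-Seidel] macro 3: S0 reads c1=5 → after 2×micro: 0; S1 reads c0=0 → after 3×micro: 1 ⇒ (c0=0, c1=1)
[Gauss-Seidel] macro 4: S0 reads c1=1 → after 2×micro: 2; S1 reads c0=2 → after 3×micro: 5 ⇒ (c0=2, c1=5)
[Gauss-Seidel] macro 5: S0 reads c1=5 → after 2×micro: 0; S1 reads c0=0 → after 3×micro: 1 ⇒ (c0=0, c1=1)
[Gauss-Seidel] macro 6: S0 reads c1=1 → after 2×micro: 2; S1 reads c0=2 → after 3×micro: 5 ⇒ (c0=2, c1=5)
[Gauss-Seidel] macro 7: S0 reads c1=5 → after 2×micro: 0; S1 reads c0=0 → after 3×micro: 1 ⇒ (c0=0, c1=1)
[Gauss-Seidel] macro 8: S0 reads c1=1 → after 2×micro: 2; S1 reads c0=2 → after 3×micro: 5 ⇒ (c0=2, c1=5)
[Gauss-Seidel] macro 9: S0 reads c1=5 → after 2×micro: 0; S1 reads c0=0 → after 3×micro: 1 ⇒ (c0=0, c1=1)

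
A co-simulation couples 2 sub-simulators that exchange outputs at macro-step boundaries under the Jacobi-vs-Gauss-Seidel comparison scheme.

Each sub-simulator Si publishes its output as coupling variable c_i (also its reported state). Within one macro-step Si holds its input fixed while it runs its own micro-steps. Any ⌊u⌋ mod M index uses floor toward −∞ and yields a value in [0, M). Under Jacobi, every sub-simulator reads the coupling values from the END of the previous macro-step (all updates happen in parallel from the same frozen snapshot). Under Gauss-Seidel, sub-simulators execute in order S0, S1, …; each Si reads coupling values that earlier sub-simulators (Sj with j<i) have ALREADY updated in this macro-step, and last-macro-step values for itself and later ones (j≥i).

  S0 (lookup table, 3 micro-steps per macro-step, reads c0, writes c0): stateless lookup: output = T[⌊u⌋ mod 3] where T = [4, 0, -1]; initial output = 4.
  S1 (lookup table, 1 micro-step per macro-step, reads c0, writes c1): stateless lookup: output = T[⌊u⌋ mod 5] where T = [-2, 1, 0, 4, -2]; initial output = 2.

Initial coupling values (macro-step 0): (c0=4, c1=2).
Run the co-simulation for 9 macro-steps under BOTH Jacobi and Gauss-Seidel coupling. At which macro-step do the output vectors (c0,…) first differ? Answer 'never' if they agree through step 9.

first divergence at macro-step: never

[Jacobi] macro 1: S0 reads c0=4 → after 3×micro: 0; S1 reads c0=4 → after 1×micro: -2 ⇒ (c0=0, c1=-2)
[Jacobi] macro 2: S0 reads c0=0 → after 3×micro: 4; S1 reads c0=0 → after 1×micro: -2 ⇒ (c0=4, c1=-2)
[Jacobi] macro 3: S0 reads c0=4 → after 3×micro: 0; S1 reads c0=4 → after 1×micro: -2 ⇒ (c0=0, c1=-2)
[Jacobi] macro 4: S0 reads c0=0 → after 3×micro: 4; S1 reads c0=0 → after 1×micro: -2 ⇒ (c0=4, c1=-2)
[Jacobi] macro 5: S0 reads c0=4 → after 3×micro: 0; S1 reads c0=4 → after 1×micro: -2 ⇒ (c0=0, c1=-2)
[Jacobi] macro 6: S0 reads c0=0 → after 3×micro: 4; S1 reads c0=0 → after 1×micro: -2 ⇒ (c0=4, c1=-2)
[Jacobi] macro 7: S0 reads c0=4 → after 3×micro: 0; S1 reads c0=4 → after 1×micro: -2 ⇒ (c0=0, c1=-2)
[Jacobi] macro 8: S0 reads c0=0 → after 3×micro: 4; S1 reads c0=0 → after 1×micro: -2 ⇒ (c0=4, c1=-2)
[Jacobi] macro 9: S0 reads c0=4 → after 3×micro: 0; S1 reads c0=4 → after 1×micro: -2 ⇒ (c0=0, c1=-2)
[Gauss-Seidel] macro 1: S0 reads c0=4 → after 3×micro: 0; S1 reads c0=0 → after 1×micro: -2 ⇒ (c0=0, c1=-2)
[Gauss-Seidel] macro 2: S0 reads c0=0 → after 3×micro: 4; S1 reads c0=4 → after 1×micro: -2 ⇒ (c0=4, c1=-2)
[Gauss-Seidel] macro 3: S0 reads c0=4 → after 3×micro: 0; S1 reads c0=0 → after 1×micro: -2 ⇒ (c0=0, c1=-2)
[Gauss-Seidel] macro 4: S0 reads c0=0 → after 3×micro: 4; S1 reads c0=4 → after 1×micro: -2 ⇒ (c0=4, c1=-2)
[Gauss-Seidel] macro 5: S0 reads c0=4 → after 3×micro: 0; S1 reads c0=0 → after 1×micro: -2 ⇒ (c0=0, c1=-2)
[Gauss-Seidel] macro 6: S0 reads c0=0 → after 3×micro: 4; S1 reads c0=4 → after 1×micro: -2 ⇒ (c0=4, c1=-2)
[Gauss-Seidel] macro 7: S0 reads c0=4 → after 3×micro: 0; S1 reads c0=0 → after 1×micro: -2 ⇒ (c0=0, c1=-2)
[Gauss-Seidel] macro 8: S0 reads c0=0 → after 3×micro: 4; S1 reads c0=4 → after 1×micro: -2 ⇒ (c0=4, c1=-2)
[Gauss-Seidel] macro 9: S0 reads c0=4 → after 3×micro: 0; S1 reads c0=0 → after 1×micro: -2 ⇒ (c0=0, c1=-2)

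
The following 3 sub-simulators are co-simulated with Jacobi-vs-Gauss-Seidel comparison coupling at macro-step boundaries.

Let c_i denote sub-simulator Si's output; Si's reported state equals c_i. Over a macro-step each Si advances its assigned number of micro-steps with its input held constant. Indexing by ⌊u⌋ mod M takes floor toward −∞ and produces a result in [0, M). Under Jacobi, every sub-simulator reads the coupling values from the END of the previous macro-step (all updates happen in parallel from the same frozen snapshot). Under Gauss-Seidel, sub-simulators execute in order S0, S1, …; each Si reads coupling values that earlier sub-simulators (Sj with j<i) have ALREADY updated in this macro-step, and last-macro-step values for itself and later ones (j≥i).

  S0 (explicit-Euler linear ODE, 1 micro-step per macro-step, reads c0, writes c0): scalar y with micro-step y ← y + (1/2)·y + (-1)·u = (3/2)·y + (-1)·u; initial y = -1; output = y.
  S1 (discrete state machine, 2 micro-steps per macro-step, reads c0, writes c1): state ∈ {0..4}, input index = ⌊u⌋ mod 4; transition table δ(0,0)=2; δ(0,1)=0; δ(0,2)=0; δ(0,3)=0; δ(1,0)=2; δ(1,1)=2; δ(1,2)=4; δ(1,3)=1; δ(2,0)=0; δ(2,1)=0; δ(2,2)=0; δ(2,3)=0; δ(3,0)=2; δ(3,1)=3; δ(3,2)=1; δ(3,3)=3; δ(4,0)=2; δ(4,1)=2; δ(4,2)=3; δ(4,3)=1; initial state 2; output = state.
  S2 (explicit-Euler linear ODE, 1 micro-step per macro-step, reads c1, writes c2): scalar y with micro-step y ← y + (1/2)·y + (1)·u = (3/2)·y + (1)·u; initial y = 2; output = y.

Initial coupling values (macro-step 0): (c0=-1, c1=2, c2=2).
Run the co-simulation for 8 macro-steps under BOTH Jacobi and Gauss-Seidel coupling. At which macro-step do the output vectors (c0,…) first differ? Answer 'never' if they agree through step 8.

first divergence at macro-step: 1

[Jacobi] macro 1: S0 reads c0=-1 → after 1×micro: -1/2; S1 reads c0=-1 → after 2×micro: 0; S2 reads c1=2 → after 1×micro: 5 ⇒ (c0=-1/2, c1=0, c2=5)
[Jacobi] macro 2: S0 reads c0=-1/2 → after 1×micro: -1/4; S1 reads c0=-1/2 → after 2×micro: 0; S2 reads c1=0 → after 1×micro: 15/2 ⇒ (c0=-1/4, c1=0, c2=15/2)
[Jacobi] macro 3: S0 reads c0=-1/4 → after 1×micro: -1/8; S1 reads c0=-1/4 → after 2×micro: 0; S2 reads c1=0 → after 1×micro: 45/4 ⇒ (c0=-1/8, c1=0, c2=45/4)
[Jacobi] macro 4: S0 reads c0=-1/8 → after 1×micro: -1/16; S1 reads c0=-1/8 → after 2×micro: 0; S2 reads c1=0 → after 1×micro: 135/8 ⇒ (c0=-1/16, c1=0, c2=135/8)
[Jacobi] macro 5: S0 reads c0=-1/16 → after 1×micro: -1/32; S1 reads c0=-1/16 → after 2×micro: 0; S2 reads c1=0 → after 1×micro: 405/16 ⇒ (c0=-1/32, c1=0, c2=405/16)
[Jacobi] macro 6: S0 reads c0=-1/32 → after 1×micro: -1/64; S1 reads c0=-1/32 → after 2×micro: 0; S2 reads c1=0 → after 1×micro: 1215/32 ⇒ (c0=-1/64, c1=0, c2=1215/32)
[Jacobi] macro 7: S0 reads c0=-1/64 → after 1×micro: -1/128; S1 reads c0=-1/64 → after 2×micro: 0; S2 reads c1=0 → after 1×micro: 3645/64 ⇒ (c0=-1/128, c1=0, c2=3645/64)
[Jacobi] macro 8: S0 reads c0=-1/128 → after 1×micro: -1/256; S1 reads c0=-1/128 → after 2×micro: 0; S2 reads c1=0 → after 1×micro: 10935/128 ⇒ (c0=-1/256, c1=0, c2=10935/128)
[Gauss-Seidel] macro 1: S0 reads c0=-1 → after 1×micro: -1/2; S1 reads c0=-1/2 → after 2×micro: 0; S2 reads c1=0 → after 1×micro: 3 ⇒ (c0=-1/2, c1=0, c2=3)
[Gauss-Seidel] macro 2: S0 reads c0=-1/2 → after 1×micro: -1/4; S1 reads c0=-1/4 → after 2×micro: 0; S2 reads c1=0 → after 1×micro: 9/2 ⇒ (c0=-1/4, c1=0, c2=9/2)
[Gauss-Seidel] macro 3: S0 reads c0=-1/4 → after 1×micro: -1/8; S1 reads c0=-1/8 → after 2×micro: 0; S2 reads c1=0 → after 1×micro: 27/4 ⇒ (c0=-1/8, c1=0, c2=27/4)
[Gauss-Seidel] macro 4: S0 reads c0=-1/8 → after 1×micro: -1/16; S1 reads c0=-1/16 → after 2×micro: 0; S2 reads c1=0 → after 1×micro: 81/8 ⇒ (c0=-1/16, c1=0, c2=81/8)
[Gauss-Seidel] macro 5: S0 reads c0=-1/16 → after 1×micro: -1/32; S1 reads c0=-1/32 → after 2×micro: 0; S2 reads c1=0 → after 1×micro: 243/16 ⇒ (c0=-1/32, c1=0, c2=243/16)
[Gauss-Seidel] macro 6: S0 reads c0=-1/32 → after 1×micro: -1/64; S1 reads c0=-1/64 → after 2×micro: 0; S2 reads c1=0 → after 1×micro: 729/32 ⇒ (c0=-1/64, c1=0, c2=729/32)
[Gauss-Seidel] macro 7: S0 reads c0=-1/64 → after 1×micro: -1/128; S1 reads c0=-1/128 → after 2×micro: 0; S2 reads c1=0 → after 1×micro: 2187/64 ⇒ (c0=-1/128, c1=0, c2=2187/64)
[Gauss-Seidel] macro 8: S0 reads c0=-1/128 → after 1×micro: -1/256; S1 reads c0=-1/256 → after 2×micro: 0; S2 reads c1=0 → after 1×micro: 6561/128 ⇒ (c0=-1/256, c1=0, c2=6561/128)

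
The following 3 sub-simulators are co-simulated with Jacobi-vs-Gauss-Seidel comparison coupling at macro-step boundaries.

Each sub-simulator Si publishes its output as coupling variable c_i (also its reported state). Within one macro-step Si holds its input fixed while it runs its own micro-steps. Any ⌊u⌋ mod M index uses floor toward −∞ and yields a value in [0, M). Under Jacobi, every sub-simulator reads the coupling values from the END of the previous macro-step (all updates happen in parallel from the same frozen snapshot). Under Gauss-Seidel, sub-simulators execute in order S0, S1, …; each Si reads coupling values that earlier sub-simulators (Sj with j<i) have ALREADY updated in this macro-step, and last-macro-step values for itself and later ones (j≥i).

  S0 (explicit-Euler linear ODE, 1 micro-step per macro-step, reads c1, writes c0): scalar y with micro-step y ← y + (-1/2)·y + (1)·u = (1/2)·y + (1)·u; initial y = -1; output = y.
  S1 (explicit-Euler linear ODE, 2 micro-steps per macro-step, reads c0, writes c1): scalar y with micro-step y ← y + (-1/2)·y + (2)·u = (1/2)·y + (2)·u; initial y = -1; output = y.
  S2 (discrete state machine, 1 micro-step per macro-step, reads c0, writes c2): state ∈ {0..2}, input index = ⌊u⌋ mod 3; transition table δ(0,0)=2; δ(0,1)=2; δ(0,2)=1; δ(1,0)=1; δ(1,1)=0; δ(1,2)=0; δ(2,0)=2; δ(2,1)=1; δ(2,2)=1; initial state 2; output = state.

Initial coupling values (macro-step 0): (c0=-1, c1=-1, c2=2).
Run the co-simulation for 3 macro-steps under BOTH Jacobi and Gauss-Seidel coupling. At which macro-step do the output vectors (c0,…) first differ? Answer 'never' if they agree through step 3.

[Jacobi] macro 1: S0 reads c1=-1 → after 1×micro: -3/2; S1 reads c0=-1 → after 2×micro: -13/4; S2 reads c0=-1 → after 1×micro: 1 ⇒ (c0=-3/2, c1=-13/4, c2=1)
[Jacobi] macro 2: S0 reads c1=-13/4 → after 1×micro: -4; S1 reads c0=-3/2 → after 2×micro: -85/16; S2 reads c0=-3/2 → after 1×micro: 0 ⇒ (c0=-4, c1=-85/16, c2=0)
[Jacobi] macro 3: S0 reads c1=-85/16 → after 1×micro: -117/16; S1 reads c0=-4 → after 2×micro: -853/64; S2 reads c0=-4 → after 1×micro: 1 ⇒ (c0=-117/16, c1=-853/64, c2=1)
[Gauss-Seidel] macro 1: S0 reads c1=-1 → after 1×micro: -3/2; S1 reads c0=-3/2 → after 2×micro: -19/4; S2 reads c0=-3/2 → after 1×micro: 1 ⇒ (c0=-3/2, c1=-19/4, c2=1)
[Gauss-Seidel] macro 2: S0 reads c1=-19/4 → after 1×micro: -11/2; S1 reads c0=-11/2 → after 2×micro: -283/16; S2 reads c0=-11/2 → after 1×micro: 1 ⇒ (c0=-11/2, c1=-283/16, c2=1)
[Gauss-Seidel] macro 3: S0 reads c1=-283/16 → after 1×micro: -327/16; S1 reads c0=-327/16 → after 2×micro: -4207/64; S2 reads c0=-327/16 → after 1×micro: 1 ⇒ (c0=-327/16, c1=-4207/64, c2=1)

first divergence at macro-step: 1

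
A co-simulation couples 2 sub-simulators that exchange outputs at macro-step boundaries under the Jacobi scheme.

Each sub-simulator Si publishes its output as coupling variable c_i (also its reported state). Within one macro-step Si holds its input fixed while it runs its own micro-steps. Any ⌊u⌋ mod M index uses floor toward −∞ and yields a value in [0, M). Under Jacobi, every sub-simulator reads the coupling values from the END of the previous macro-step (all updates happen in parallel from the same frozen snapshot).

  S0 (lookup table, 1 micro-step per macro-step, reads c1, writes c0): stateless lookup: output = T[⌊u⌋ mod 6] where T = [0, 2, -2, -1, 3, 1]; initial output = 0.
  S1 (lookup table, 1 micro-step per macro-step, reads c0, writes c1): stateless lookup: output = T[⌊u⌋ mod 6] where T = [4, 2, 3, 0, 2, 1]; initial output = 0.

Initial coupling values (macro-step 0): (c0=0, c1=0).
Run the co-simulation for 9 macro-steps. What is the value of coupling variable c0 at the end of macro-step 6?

c0 at macro-step 6 = 3

macro 1: S0 reads c1=0 → after 1×micro: 0; S1 reads c0=0 → after 1×micro: 4 ⇒ (c0=0, c1=4)
macro 2: S0 reads c1=4 → after 1×micro: 3; S1 reads c0=0 → after 1×micro: 4 ⇒ (c0=3, c1=4)
macro 3: S0 reads c1=4 → after 1×micro: 3; S1 reads c0=3 → after 1×micro: 0 ⇒ (c0=3, c1=0)
macro 4: S0 reads c1=0 → after 1×micro: 0; S1 reads c0=3 → after 1×micro: 0 ⇒ (c0=0, c1=0)
macro 5: S0 reads c1=0 → after 1×micro: 0; S1 reads c0=0 → after 1×micro: 4 ⇒ (c0=0, c1=4)
macro 6: S0 reads c1=4 → after 1×micro: 3; S1 reads c0=0 → after 1×micro: 4 ⇒ (c0=3, c1=4)
macro 7: S0 reads c1=4 → after 1×micro: 3; S1 reads c0=3 → after 1×micro: 0 ⇒ (c0=3, c1=0)
macro 8: S0 reads c1=0 → after 1×micro: 0; S1 reads c0=3 → after 1×micro: 0 ⇒ (c0=0, c1=0)
macro 9: S0 reads c1=0 → after 1×micro: 0; S1 reads c0=0 → after 1×micro: 4 ⇒ (c0=0, c1=4)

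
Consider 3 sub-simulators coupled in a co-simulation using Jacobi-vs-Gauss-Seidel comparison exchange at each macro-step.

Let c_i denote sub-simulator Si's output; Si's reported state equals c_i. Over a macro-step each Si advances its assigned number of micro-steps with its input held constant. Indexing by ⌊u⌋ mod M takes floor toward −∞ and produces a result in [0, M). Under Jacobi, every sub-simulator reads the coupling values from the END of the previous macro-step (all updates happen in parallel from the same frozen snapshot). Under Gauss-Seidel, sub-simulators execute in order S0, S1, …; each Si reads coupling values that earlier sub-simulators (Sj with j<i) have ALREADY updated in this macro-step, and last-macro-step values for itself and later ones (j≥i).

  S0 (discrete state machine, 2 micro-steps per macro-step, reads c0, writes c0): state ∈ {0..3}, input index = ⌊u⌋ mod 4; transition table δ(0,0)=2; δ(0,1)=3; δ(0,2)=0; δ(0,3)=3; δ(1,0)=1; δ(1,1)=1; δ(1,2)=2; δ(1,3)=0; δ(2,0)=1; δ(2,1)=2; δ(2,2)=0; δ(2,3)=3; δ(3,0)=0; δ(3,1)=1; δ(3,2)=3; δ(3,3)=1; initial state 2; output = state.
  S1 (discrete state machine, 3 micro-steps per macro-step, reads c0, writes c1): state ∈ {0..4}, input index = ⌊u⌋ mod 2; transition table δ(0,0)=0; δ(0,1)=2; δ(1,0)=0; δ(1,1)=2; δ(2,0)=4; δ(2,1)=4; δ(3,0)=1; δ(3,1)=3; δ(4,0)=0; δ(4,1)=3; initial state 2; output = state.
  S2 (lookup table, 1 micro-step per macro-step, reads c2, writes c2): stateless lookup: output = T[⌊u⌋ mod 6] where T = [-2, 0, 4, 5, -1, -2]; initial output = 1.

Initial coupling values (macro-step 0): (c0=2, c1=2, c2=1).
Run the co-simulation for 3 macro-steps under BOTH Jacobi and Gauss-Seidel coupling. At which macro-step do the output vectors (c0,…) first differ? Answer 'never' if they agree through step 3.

first divergence at macro-step: 2

[Jacobi] macro 1: S0 reads c0=2 → after 2×micro: 0; S1 reads c0=2 → after 3×micro: 0; S2 reads c2=1 → after 1×micro: 0 ⇒ (c0=0, c1=0, c2=0)
[Jacobi] macro 2: S0 reads c0=0 → after 2×micro: 1; S1 reads c0=0 → after 3×micro: 0; S2 reads c2=0 → after 1×micro: -2 ⇒ (c0=1, c1=0, c2=-2)
[Jacobi] macro 3: S0 reads c0=1 → after 2×micro: 1; S1 reads c0=1 → after 3×micro: 3; S2 reads c2=-2 → after 1×micro: -1 ⇒ (c0=1, c1=3, c2=-1)
[Gauss-Seidel] macro 1: S0 reads c0=2 → after 2×micro: 0; S1 reads c0=0 → after 3×micro: 0; S2 reads c2=1 → after 1×micro: 0 ⇒ (c0=0, c1=0, c2=0)
[Gauss-Seidel] macro 2: S0 reads c0=0 → after 2×micro: 1; S1 reads c0=1 → after 3×micro: 3; S2 reads c2=0 → after 1×micro: -2 ⇒ (c0=1, c1=3, c2=-2)
[Gauss-Seidel] macro 3: S0 reads c0=1 → after 2×micro: 1; S1 reads c0=1 → after 3×micro: 3; S2 reads c2=-2 → after 1×micro: -1 ⇒ (c0=1, c1=3, c2=-1)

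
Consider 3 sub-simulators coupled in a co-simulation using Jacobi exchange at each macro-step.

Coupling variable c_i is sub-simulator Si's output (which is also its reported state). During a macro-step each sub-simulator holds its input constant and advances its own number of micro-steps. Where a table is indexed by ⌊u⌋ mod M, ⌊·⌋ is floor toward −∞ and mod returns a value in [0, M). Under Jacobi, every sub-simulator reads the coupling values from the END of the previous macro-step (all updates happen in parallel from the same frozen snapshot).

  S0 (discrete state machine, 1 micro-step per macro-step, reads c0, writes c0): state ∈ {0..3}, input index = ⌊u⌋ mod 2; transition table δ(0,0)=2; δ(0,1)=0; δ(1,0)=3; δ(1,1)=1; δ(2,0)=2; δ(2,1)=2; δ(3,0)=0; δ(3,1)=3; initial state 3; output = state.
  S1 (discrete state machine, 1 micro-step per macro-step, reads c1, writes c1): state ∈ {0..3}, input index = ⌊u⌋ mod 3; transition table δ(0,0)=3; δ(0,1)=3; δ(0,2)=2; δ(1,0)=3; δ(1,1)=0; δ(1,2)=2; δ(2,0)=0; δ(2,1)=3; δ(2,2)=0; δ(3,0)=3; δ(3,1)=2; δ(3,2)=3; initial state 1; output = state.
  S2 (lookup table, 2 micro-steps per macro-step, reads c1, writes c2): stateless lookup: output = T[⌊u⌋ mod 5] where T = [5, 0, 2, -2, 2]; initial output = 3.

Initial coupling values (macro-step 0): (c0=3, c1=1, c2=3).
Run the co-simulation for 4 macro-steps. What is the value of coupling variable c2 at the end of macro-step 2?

macro 1: S0 reads c0=3 → after 1×micro: 3; S1 reads c1=1 → after 1×micro: 0; S2 reads c1=1 → after 2×micro: 0 ⇒ (c0=3, c1=0, c2=0)
macro 2: S0 reads c0=3 → after 1×micro: 3; S1 reads c1=0 → after 1×micro: 3; S2 reads c1=0 → after 2×micro: 5 ⇒ (c0=3, c1=3, c2=5)
macro 3: S0 reads c0=3 → after 1×micro: 3; S1 reads c1=3 → after 1×micro: 3; S2 reads c1=3 → after 2×micro: -2 ⇒ (c0=3, c1=3, c2=-2)
macro 4: S0 reads c0=3 → after 1×micro: 3; S1 reads c1=3 → after 1×micro: 3; S2 reads c1=3 → after 2×micro: -2 ⇒ (c0=3, c1=3, c2=-2)

c2 at macro-step 2 = 5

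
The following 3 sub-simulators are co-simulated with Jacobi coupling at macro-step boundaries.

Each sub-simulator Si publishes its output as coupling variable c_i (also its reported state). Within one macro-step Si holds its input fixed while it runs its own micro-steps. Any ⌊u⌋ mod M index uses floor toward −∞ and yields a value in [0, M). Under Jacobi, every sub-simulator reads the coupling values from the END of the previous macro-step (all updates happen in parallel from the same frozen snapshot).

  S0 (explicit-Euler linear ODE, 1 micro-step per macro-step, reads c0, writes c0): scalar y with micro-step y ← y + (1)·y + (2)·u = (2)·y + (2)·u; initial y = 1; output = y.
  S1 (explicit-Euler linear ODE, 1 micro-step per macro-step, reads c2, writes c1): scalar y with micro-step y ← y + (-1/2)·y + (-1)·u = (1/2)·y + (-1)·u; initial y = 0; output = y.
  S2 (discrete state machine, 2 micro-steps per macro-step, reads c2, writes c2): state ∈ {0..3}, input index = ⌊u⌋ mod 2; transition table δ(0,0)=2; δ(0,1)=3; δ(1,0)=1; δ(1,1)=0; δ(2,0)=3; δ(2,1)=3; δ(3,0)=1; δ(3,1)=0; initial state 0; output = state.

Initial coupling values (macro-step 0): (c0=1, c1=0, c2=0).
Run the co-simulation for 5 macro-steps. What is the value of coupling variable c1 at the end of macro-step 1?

macro 1: S0 reads c0=1 → after 1×micro: 4; S1 reads c2=0 → after 1×micro: 0; S2 reads c2=0 → after 2×micro: 3 ⇒ (c0=4, c1=0, c2=3)
macro 2: S0 reads c0=4 → after 1×micro: 16; S1 reads c2=3 → after 1×micro: -3; S2 reads c2=3 → after 2×micro: 3 ⇒ (c0=16, c1=-3, c2=3)
macro 3: S0 reads c0=16 → after 1×micro: 64; S1 reads c2=3 → after 1×micro: -9/2; S2 reads c2=3 → after 2×micro: 3 ⇒ (c0=64, c1=-9/2, c2=3)
macro 4: S0 reads c0=64 → after 1×micro: 256; S1 reads c2=3 → after 1×micro: -21/4; S2 reads c2=3 → after 2×micro: 3 ⇒ (c0=256, c1=-21/4, c2=3)
macro 5: S0 reads c0=256 → after 1×micro: 1024; S1 reads c2=3 → after 1×micro: -45/8; S2 reads c2=3 → after 2×micro: 3 ⇒ (c0=1024, c1=-45/8, c2=3)

c1 at macro-step 1 = 0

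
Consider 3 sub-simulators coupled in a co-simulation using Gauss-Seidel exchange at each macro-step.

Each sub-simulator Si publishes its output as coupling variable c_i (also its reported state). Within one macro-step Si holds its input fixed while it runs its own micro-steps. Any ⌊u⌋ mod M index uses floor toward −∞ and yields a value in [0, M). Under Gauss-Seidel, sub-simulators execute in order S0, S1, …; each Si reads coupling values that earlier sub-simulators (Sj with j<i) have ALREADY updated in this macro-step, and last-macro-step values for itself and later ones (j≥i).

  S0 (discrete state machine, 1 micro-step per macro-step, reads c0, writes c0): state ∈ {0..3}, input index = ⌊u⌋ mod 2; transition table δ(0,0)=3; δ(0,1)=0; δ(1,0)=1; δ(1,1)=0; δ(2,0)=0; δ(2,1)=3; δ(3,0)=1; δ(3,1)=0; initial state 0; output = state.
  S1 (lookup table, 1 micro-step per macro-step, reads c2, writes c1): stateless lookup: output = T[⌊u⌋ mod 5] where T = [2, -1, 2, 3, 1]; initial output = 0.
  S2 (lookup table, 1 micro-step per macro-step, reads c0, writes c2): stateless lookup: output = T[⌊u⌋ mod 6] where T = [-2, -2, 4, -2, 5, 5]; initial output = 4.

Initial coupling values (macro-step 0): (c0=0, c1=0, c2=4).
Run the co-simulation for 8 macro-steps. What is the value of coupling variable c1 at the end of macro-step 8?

c1 at macro-step 8 = 3

macro 1: S0 reads c0=0 → after 1×micro: 3; S1 reads c2=4 → after 1×micro: 1; S2 reads c0=3 → after 1×micro: -2 ⇒ (c0=3, c1=1, c2=-2)
macro 2: S0 reads c0=3 → after 1×micro: 0; S1 reads c2=-2 → after 1×micro: 3; S2 reads c0=0 → after 1×micro: -2 ⇒ (c0=0, c1=3, c2=-2)
macro 3: S0 reads c0=0 → after 1×micro: 3; S1 reads c2=-2 → after 1×micro: 3; S2 reads c0=3 → after 1×micro: -2 ⇒ (c0=3, c1=3, c2=-2)
macro 4: S0 reads c0=3 → after 1×micro: 0; S1 reads c2=-2 → after 1×micro: 3; S2 reads c0=0 → after 1×micro: -2 ⇒ (c0=0, c1=3, c2=-2)
macro 5: S0 reads c0=0 → after 1×micro: 3; S1 reads c2=-2 → after 1×micro: 3; S2 reads c0=3 → after 1×micro: -2 ⇒ (c0=3, c1=3, c2=-2)
macro 6: S0 reads c0=3 → after 1×micro: 0; S1 reads c2=-2 → after 1×micro: 3; S2 reads c0=0 → after 1×micro: -2 ⇒ (c0=0, c1=3, c2=-2)
macro 7: S0 reads c0=0 → after 1×micro: 3; S1 reads c2=-2 → after 1×micro: 3; S2 reads c0=3 → after 1×micro: -2 ⇒ (c0=3, c1=3, c2=-2)
macro 8: S0 reads c0=3 → after 1×micro: 0; S1 reads c2=-2 → after 1×micro: 3; S2 reads c0=0 → after 1×micro: -2 ⇒ (c0=0, c1=3, c2=-2)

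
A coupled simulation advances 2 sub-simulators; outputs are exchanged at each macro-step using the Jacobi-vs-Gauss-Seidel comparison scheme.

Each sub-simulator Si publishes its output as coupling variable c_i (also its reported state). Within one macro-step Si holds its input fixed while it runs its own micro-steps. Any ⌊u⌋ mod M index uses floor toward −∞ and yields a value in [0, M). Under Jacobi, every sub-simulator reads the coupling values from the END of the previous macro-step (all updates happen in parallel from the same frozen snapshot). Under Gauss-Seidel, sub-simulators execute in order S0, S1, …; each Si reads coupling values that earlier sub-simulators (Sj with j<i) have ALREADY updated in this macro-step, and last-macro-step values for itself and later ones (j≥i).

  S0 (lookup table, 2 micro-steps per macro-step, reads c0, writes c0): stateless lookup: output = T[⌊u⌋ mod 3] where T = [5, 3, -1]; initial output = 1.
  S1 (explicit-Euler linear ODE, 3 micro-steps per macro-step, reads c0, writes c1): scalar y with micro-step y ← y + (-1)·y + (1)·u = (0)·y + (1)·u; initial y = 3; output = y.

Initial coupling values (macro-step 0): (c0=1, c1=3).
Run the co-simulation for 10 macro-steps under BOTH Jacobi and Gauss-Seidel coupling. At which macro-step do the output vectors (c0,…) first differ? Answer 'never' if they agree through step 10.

[Jacobi] macro 1: S0 reads c0=1 → after 2×micro: 3; S1 reads c0=1 → after 3×micro: 1 ⇒ (c0=3, c1=1)
[Jacobi] macro 2: S0 reads c0=3 → after 2×micro: 5; S1 reads c0=3 → after 3×micro: 3 ⇒ (c0=5, c1=3)
[Jacobi] macro 3: S0 reads c0=5 → after 2×micro: -1; S1 reads c0=5 → after 3×micro: 5 ⇒ (c0=-1, c1=5)
[Jacobi] macro 4: S0 reads c0=-1 → after 2×micro: -1; S1 reads c0=-1 → after 3×micro: -1 ⇒ (c0=-1, c1=-1)
[Jacobi] macro 5: S0 reads c0=-1 → after 2×micro: -1; S1 reads c0=-1 → after 3×micro: -1 ⇒ (c0=-1, c1=-1)
[Jacobi] macro 6: S0 reads c0=-1 → after 2×micro: -1; S1 reads c0=-1 → after 3×micro: -1 ⇒ (c0=-1, c1=-1)
[Jacobi] macro 7: S0 reads c0=-1 → after 2×micro: -1; S1 reads c0=-1 → after 3×micro: -1 ⇒ (c0=-1, c1=-1)
[Jacobi] macro 8: S0 reads c0=-1 → after 2×micro: -1; S1 reads c0=-1 → after 3×micro: -1 ⇒ (c0=-1, c1=-1)
[Jacobi] macro 9: S0 reads c0=-1 → after 2×micro: -1; S1 reads c0=-1 → after 3×micro: -1 ⇒ (c0=-1, c1=-1)
[Jacobi] macro 10: S0 reads c0=-1 → after 2×micro: -1; S1 reads c0=-1 → after 3×micro: -1 ⇒ (c0=-1, c1=-1)
[Gauss-Seidel] macro 1: S0 reads c0=1 → after 2×micro: 3; S1 reads c0=3 → after 3×micro: 3 ⇒ (c0=3, c1=3)
[Gauss-Seidel] macro 2: S0 reads c0=3 → after 2×micro: 5; S1 reads c0=5 → after 3×micro: 5 ⇒ (c0=5, c1=5)
[Gauss-Seidel] macro 3: S0 reads c0=5 → after 2×micro: -1; S1 reads c0=-1 → after 3×micro: -1 ⇒ (c0=-1, c1=-1)
[Gauss-Seidel] macro 4: S0 reads c0=-1 → after 2×micro: -1; S1 reads c0=-1 → after 3×micro: -1 ⇒ (c0=-1, c1=-1)
[Gauss-Seidel] macro 5: S0 reads c0=-1 → after 2×micro: -1; S1 reads c0=-1 → after 3×micro: -1 ⇒ (c0=-1, c1=-1)
[Gauss-Seidel] macro 6: S0 reads c0=-1 → after 2×micro: -1; S1 reads c0=-1 → after 3×micro: -1 ⇒ (c0=-1, c1=-1)
[Gauss-Seidel] macro 7: S0 reads c0=-1 → after 2×micro: -1; S1 reads c0=-1 → after 3×micro: -1 ⇒ (c0=-1, c1=-1)
[Gauss-Seidel] macro 8: S0 reads c0=-1 → after 2×micro: -1; S1 reads c0=-1 → after 3×micro: -1 ⇒ (c0=-1, c1=-1)
[Gauss-Seidel] macro 9: S0 reads c0=-1 → after 2×micro: -1; S1 reads c0=-1 → after 3×micro: -1 ⇒ (c0=-1, c1=-1)
[Gauss-Seidel] macro 10: S0 reads c0=-1 → after 2×micro: -1; S1 reads c0=-1 → after 3×micro: -1 ⇒ (c0=-1, c1=-1)

first divergence at macro-step: 1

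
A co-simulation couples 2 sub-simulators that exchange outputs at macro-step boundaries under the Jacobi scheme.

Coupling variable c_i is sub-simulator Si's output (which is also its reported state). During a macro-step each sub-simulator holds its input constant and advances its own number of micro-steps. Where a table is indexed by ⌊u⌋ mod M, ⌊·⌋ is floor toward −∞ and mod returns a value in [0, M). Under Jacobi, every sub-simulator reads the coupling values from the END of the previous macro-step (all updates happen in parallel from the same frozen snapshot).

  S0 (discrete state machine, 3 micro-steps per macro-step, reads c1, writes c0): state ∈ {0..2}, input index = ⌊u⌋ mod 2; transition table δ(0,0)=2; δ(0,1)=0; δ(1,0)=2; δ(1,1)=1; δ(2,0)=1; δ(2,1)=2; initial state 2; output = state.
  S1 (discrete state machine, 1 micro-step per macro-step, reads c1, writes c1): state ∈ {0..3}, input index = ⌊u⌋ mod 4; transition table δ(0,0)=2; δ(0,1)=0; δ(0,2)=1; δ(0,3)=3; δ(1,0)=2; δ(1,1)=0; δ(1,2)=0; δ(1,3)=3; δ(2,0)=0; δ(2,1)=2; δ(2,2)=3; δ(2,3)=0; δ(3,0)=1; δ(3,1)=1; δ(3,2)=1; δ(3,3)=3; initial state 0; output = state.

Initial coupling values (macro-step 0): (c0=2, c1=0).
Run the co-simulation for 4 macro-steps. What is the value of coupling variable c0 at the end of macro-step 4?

macro 1: S0 reads c1=0 → after 3×micro: 1; S1 reads c1=0 → after 1×micro: 2 ⇒ (c0=1, c1=2)
macro 2: S0 reads c1=2 → after 3×micro: 2; S1 reads c1=2 → after 1×micro: 3 ⇒ (c0=2, c1=3)
macro 3: S0 reads c1=3 → after 3×micro: 2; S1 reads c1=3 → after 1×micro: 3 ⇒ (c0=2, c1=3)
macro 4: S0 reads c1=3 → after 3×micro: 2; S1 reads c1=3 → after 1×micro: 3 ⇒ (c0=2, c1=3)

c0 at macro-step 4 = 2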